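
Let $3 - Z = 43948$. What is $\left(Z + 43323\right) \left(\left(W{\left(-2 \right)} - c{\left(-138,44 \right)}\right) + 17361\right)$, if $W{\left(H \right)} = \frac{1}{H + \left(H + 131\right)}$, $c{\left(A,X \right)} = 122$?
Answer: $- \frac{1361778188}{127} \approx -1.0723 \cdot 10^{7}$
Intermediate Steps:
$Z = -43945$ ($Z = 3 - 43948 = -43945$)
$W{\left(H \right)} = \frac{1}{131 + 2 H}$ ($W{\left(H \right)} = \frac{1}{H + \left(131 + H\right)} = \frac{1}{131 + 2 H}$)
$\left(Z + 43323\right) \left(\left(W{\left(-2 \right)} - c{\left(-138,44 \right)}\right) + 17361\right) = \left(-43945 + 43323\right) \left(\left(\frac{1}{131 + 2 \left(-2\right)} - 122\right) + 17361\right) = - 622 \left(\left(\frac{1}{131 - 4} - 122\right) + 17361\right) = - 622 \left(\left(\frac{1}{127} - 122\right) + 17361\right) = - 622 \left(- \frac{15493}{127} + 17361\right) = \left(-622\right) \frac{2189354}{127} = - \frac{1361778188}{127}$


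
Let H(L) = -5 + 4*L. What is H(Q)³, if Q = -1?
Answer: -729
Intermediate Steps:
H(Q)³ = (-5 + 4*(-1))³ = (-5 - 4)³ = (-9)³ = -729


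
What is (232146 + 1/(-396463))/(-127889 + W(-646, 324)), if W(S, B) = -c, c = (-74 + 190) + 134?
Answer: -92037299597/50802372357 ≈ -1.8117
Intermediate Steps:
c = 250 (c = 116 + 134 = 250)
W(S, B) = -250 (W(S, B) = -1*250 = -250)
(232146 + 1/(-396463))/(-127889 + W(-646, 324)) = (232146 + 1/(-396463))/(-127889 - 250) = (232146 - 1/396463)/(-128139) = (92037299597/396463)*(-1/128139) = -92037299597/50802372357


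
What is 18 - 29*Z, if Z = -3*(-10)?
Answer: -852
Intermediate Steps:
Z = 30
18 - 29*Z = 18 - 29*30 = 18 - 870 = -852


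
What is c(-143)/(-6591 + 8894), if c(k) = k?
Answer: -143/2303 ≈ -0.062093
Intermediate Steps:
c(-143)/(-6591 + 8894) = -143/(-6591 + 8894) = -143/2303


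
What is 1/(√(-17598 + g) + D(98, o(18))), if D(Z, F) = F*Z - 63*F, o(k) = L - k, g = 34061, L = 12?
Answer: -210/27637 - √16463/27637 ≈ -0.012241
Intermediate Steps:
o(k) = 12 - k
D(Z, F) = -63*F + F*Z
1/(√(-17598 + g) + D(98, o(18))) = 1/(√(-17598 + 34061) + (12 - 1*18)*(-63 + 98)) = 1/(√16463 + (12 - 18)*35) = 1/(√16463 - 6*35) = 1/(√16463 - 210) = 1/(-210 + √16463)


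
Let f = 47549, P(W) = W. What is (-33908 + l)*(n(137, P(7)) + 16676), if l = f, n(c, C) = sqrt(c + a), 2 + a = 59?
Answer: 227477316 + 13641*sqrt(194) ≈ 2.2767e+8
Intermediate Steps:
a = 57 (a = -2 + 59 = 57)
n(c, C) = sqrt(57 + c) (n(c, C) = sqrt(c + 57) = sqrt(57 + c))
l = 47549
(-33908 + l)*(n(137, P(7)) + 16676) = (-33908 + 47549)*(sqrt(57 + 137) + 16676) = 13641*(sqrt(194) + 16676) = 13641*(16676 + sqrt(194)) = 227477316 + 13641*sqrt(194)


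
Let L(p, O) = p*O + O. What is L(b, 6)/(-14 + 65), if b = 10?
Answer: 22/17 ≈ 1.2941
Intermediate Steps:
L(p, O) = O + O*p (L(p, O) = O*p + O = O + O*p)
L(b, 6)/(-14 + 65) = (6*(1 + 10))/(-14 + 65) = (6*11)/51 = (1/51)*66 = 22/17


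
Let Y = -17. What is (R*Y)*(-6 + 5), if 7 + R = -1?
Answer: -136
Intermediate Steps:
R = -8 (R = -7 - 1 = -8)
(R*Y)*(-6 + 5) = (-8*(-17))*(-6 + 5) = 136*(-1) = -136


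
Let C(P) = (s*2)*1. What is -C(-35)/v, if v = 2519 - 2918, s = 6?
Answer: 4/133 ≈ 0.030075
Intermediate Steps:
C(P) = 12 (C(P) = (6*2)*1 = 12*1 = 12)
v = -399
-C(-35)/v = -12/(-399) = -12*(-1)/399 = -1*(-4/133) = 4/133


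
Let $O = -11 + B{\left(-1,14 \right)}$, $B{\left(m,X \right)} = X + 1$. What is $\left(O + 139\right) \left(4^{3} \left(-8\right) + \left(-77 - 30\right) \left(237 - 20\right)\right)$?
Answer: $-3393533$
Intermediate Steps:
$B{\left(m,X \right)} = 1 + X$
$O = 4$ ($O = -11 + \left(1 + 14\right) = -11 + 15 = 4$)
$\left(O + 139\right) \left(4^{3} \left(-8\right) + \left(-77 - 30\right) \left(237 - 20\right)\right) = \left(4 + 139\right) \left(4^{3} \left(-8\right) + \left(-77 - 30\right) \left(237 - 20\right)\right) = 143 \left(64 \left(-8\right) - 23219\right) = 143 \left(-512 - 23219\right) = 143 \left(-23731\right) = -3393533$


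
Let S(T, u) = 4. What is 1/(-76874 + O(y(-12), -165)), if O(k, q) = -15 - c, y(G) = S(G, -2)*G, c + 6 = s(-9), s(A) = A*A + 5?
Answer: -1/76969 ≈ -1.2992e-5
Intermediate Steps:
s(A) = 5 + A² (s(A) = A² + 5 = 5 + A²)
c = 80 (c = -6 + (5 + (-9)²) = -6 + (5 + 81) = -6 + 86 = 80)
y(G) = 4*G
O(k, q) = -95 (O(k, q) = -15 - 1*80 = -15 - 80 = -95)
1/(-76874 + O(y(-12), -165)) = 1/(-76874 - 95) = 1/(-76969) = -1/76969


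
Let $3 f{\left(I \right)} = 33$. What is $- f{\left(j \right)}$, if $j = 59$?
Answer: $-11$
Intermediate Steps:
$f{\left(I \right)} = 11$ ($f{\left(I \right)} = \frac{1}{3} \cdot 33 = 11$)
$- f{\left(j \right)} = \left(-1\right) 11 = -11$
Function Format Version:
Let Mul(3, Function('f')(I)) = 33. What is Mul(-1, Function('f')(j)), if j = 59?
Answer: -11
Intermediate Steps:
Function('f')(I) = 11 (Function('f')(I) = Mul(Rational(1, 3), 33) = 11)
Mul(-1, Function('f')(j)) = Mul(-1, 11) = -11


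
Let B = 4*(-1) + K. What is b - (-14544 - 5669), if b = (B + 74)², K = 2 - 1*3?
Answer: 24974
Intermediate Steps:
K = -1 (K = 2 - 3 = -1)
B = -5 (B = 4*(-1) - 1 = -4 - 1 = -5)
b = 4761 (b = (-5 + 74)² = 69² = 4761)
b - (-14544 - 5669) = 4761 - (-14544 - 5669) = 4761 - 1*(-20213) = 4761 + 20213 = 24974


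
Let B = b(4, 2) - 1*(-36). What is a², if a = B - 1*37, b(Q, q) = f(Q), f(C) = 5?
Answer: 16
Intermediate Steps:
b(Q, q) = 5
B = 41 (B = 5 - 1*(-36) = 5 + 36 = 41)
a = 4 (a = 41 - 1*37 = 41 - 37 = 4)
a² = 4² = 16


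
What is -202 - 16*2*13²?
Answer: -5610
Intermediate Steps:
-202 - 16*2*13² = -202 - 32*169 = -202 - 5408 = -5610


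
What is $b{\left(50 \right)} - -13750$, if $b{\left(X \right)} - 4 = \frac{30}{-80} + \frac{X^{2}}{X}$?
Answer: $\frac{110429}{8} \approx 13804.0$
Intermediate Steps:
$b{\left(X \right)} = \frac{29}{8} + X$ ($b{\left(X \right)} = 4 + \left(\frac{30}{-80} + \frac{X^{2}}{X}\right) = 4 + \left(30 \left(- \frac{1}{80}\right) + X\right) = 4 + \left(- \frac{3}{8} + X\right) = \frac{29}{8} + X$)
$b{\left(50 \right)} - -13750 = \left(\frac{29}{8} + 50\right) - -13750 = \frac{429}{8} + 13750 = \frac{110429}{8}$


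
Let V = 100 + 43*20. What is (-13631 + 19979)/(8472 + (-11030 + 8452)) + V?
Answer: 2832294/2947 ≈ 961.08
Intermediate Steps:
V = 960 (V = 100 + 860 = 960)
(-13631 + 19979)/(8472 + (-11030 + 8452)) + V = (-13631 + 19979)/(8472 + (-11030 + 8452)) + 960 = 6348/(8472 - 2578) + 960 = 6348/5894 + 960 = 6348*(1/5894) + 960 = 3174/2947 + 960 = 2832294/2947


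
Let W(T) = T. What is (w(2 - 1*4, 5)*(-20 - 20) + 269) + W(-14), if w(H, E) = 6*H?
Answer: 735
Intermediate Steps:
(w(2 - 1*4, 5)*(-20 - 20) + 269) + W(-14) = ((6*(2 - 1*4))*(-20 - 20) + 269) - 14 = ((6*(2 - 4))*(-40) + 269) - 14 = ((6*(-2))*(-40) + 269) - 14 = (-12*(-40) + 269) - 14 = (480 + 269) - 14 = 749 - 14 = 735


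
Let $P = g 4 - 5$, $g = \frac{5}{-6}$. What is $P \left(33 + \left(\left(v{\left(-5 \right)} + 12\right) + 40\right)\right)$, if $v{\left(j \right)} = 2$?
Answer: $-725$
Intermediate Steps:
$g = - \frac{5}{6}$ ($g = 5 \left(- \frac{1}{6}\right) = - \frac{5}{6} \approx -0.83333$)
$P = - \frac{25}{3}$ ($P = \left(- \frac{5}{6}\right) 4 - 5 = - \frac{10}{3} - 5 = - \frac{25}{3} \approx -8.3333$)
$P \left(33 + \left(\left(v{\left(-5 \right)} + 12\right) + 40\right)\right) = - \frac{25 \left(33 + \left(\left(2 + 12\right) + 40\right)\right)}{3} = - \frac{25 \left(33 + \left(14 + 40\right)\right)}{3} = - \frac{25 \left(33 + 54\right)}{3} = \left(- \frac{25}{3}\right) 87 = -725$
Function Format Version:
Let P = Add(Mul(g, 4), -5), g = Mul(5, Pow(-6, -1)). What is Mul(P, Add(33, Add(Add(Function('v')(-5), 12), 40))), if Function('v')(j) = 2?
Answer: -725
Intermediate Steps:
g = Rational(-5, 6) (g = Mul(5, Rational(-1, 6)) = Rational(-5, 6) ≈ -0.83333)
P = Rational(-25, 3) (P = Add(Mul(Rational(-5, 6), 4), -5) = Add(Rational(-10, 3), -5) = Rational(-25, 3) ≈ -8.3333)
Mul(P, Add(33, Add(Add(Function('v')(-5), 12), 40))) = Mul(Rational(-25, 3), Add(33, Add(Add(2, 12), 40))) = Mul(Rational(-25, 3), Add(33, Add(14, 40))) = Mul(Rational(-25, 3), Add(33, 54)) = Mul(Rational(-25, 3), 87) = -725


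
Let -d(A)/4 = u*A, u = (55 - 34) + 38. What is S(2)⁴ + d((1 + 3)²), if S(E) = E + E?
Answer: -3520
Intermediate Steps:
S(E) = 2*E
u = 59 (u = 21 + 38 = 59)
d(A) = -236*A
S(2)⁴ + d((1 + 3)²) = (2*2)⁴ - 236*(1 + 3)² = 4⁴ - 236*4² = 256 - 236*16 = 256 - 3776 = -3520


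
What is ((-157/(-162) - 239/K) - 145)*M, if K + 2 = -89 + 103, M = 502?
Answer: -13332869/162 ≈ -82302.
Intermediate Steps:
K = 12 (K = -2 + (-89 + 103) = -2 + 14 = 12)
((-157/(-162) - 239/K) - 145)*M = ((-157/(-162) - 239/12) - 145)*502 = ((-157*(-1/162) - 239*1/12) - 145)*502 = ((157/162 - 239/12) - 145)*502 = (-6139/324 - 145)*502 = -53119/324*502 = -13332869/162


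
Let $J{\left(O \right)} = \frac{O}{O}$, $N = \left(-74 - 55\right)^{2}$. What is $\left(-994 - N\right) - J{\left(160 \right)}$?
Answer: $-17636$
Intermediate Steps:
$N = 16641$ ($N = \left(-129\right)^{2} = 16641$)
$J{\left(O \right)} = 1$
$\left(-994 - N\right) - J{\left(160 \right)} = \left(-994 - 16641\right) - 1 = -17635 - 1 = -17636$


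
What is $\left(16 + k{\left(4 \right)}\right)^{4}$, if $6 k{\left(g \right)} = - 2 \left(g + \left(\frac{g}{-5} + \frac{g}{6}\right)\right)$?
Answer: $\frac{192057803536}{4100625} \approx 46836.0$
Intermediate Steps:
$k{\left(g \right)} = - \frac{29 g}{90}$ ($k{\left(g \right)} = \frac{\left(-2\right) \left(g + \left(\frac{g}{-5} + \frac{g}{6}\right)\right)}{6} = \frac{\left(-2\right) \left(g + \left(g \left(- \frac{1}{5}\right) + g \frac{1}{6}\right)\right)}{6} = \frac{\left(-2\right) \left(g + \left(- \frac{g}{5} + \frac{g}{6}\right)\right)}{6} = \frac{\left(-2\right) \left(g - \frac{g}{30}\right)}{6} = \frac{\left(-2\right) \frac{29 g}{30}}{6} = \frac{\left(- \frac{29}{15}\right) g}{6} = - \frac{29 g}{90}$)
$\left(16 + k{\left(4 \right)}\right)^{4} = \left(16 - \frac{58}{45}\right)^{4} = \left(\frac{662}{45}\right)^{4} = \frac{192057803536}{4100625}$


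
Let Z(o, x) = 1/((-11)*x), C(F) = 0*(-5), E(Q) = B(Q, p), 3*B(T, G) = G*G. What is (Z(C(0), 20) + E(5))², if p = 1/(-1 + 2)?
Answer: 47089/435600 ≈ 0.10810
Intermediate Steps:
p = 1 (p = 1/1 = 1)
B(T, G) = G²/3 (B(T, G) = (G*G)/3 = G²/3)
E(Q) = ⅓ (E(Q) = (⅓)*1² = (⅓)*1 = ⅓)
C(F) = 0
Z(o, x) = -1/(11*x)
(Z(C(0), 20) + E(5))² = (-1/11/20 + ⅓)² = (-1/11*1/20 + ⅓)² = (-1/220 + ⅓)² = (217/660)² = 47089/435600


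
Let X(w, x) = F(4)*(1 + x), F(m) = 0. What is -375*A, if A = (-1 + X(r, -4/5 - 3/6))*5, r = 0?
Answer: 1875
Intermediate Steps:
X(w, x) = 0 (X(w, x) = 0*(1 + x) = 0)
A = -5 (A = (-1 + 0)*5 = -1*5 = -5)
-375*A = -375*(-5) = 1875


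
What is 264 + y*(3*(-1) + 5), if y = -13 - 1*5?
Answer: 228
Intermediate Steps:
y = -18 (y = -13 - 5 = -18)
264 + y*(3*(-1) + 5) = 264 - 18*(3*(-1) + 5) = 264 - 18*(-3 + 5) = 264 - 18*2 = 264 - 36 = 228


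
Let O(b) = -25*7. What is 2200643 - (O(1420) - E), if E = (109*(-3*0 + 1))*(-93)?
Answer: 2190681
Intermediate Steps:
O(b) = -175
E = -10137 (E = (109*(0 + 1))*(-93) = (109*1)*(-93) = 109*(-93) = -10137)
2200643 - (O(1420) - E) = 2200643 - (-175 - 1*(-10137)) = 2200643 - (-175 + 10137) = 2200643 - 1*9962 = 2200643 - 9962 = 2190681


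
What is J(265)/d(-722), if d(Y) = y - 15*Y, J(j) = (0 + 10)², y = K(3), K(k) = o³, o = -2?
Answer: 50/5411 ≈ 0.0092404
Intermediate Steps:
K(k) = -8 (K(k) = (-2)³ = -8)
y = -8
J(j) = 100 (J(j) = 10² = 100)
d(Y) = -8 - 15*Y
J(265)/d(-722) = 100/(-8 - 15*(-722)) = 100/(-8 + 10830) = 100/10822 = 100*(1/10822) = 50/5411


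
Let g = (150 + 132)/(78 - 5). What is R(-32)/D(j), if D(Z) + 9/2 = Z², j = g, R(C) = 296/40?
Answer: 394346/555435 ≈ 0.70998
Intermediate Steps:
g = 282/73 ≈ 3.8630
R(C) = 37/5 (R(C) = 296*(1/40) = 37/5)
j = 282/73 ≈ 3.8630
D(Z) = -9/2 + Z²
R(-32)/D(j) = 37/(5*(-9/2 + (282/73)²)) = 37/(5*(-9/2 + 79524/5329)) = 37/(5*(111087/10658)) = (37/5)*(10658/111087) = 394346/555435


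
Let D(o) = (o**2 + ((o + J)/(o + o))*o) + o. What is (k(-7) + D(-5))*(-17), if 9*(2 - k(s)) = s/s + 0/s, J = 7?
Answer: -3502/9 ≈ -389.11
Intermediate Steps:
k(s) = 17/9 (k(s) = 2 - (s/s + 0/s)/9 = 2 - (1 + 0)/9 = 2 - 1/9*1 = 2 - 1/9 = 17/9)
D(o) = 7/2 + o**2 + 3*o/2 (D(o) = (o**2 + ((o + 7)/(o + o))*o) + o = (o**2 + ((7 + o)/((2*o)))*o) + o = (o**2 + ((7 + o)*(1/(2*o)))*o) + o = (o**2 + ((7 + o)/(2*o))*o) + o = (o**2 + (7/2 + o/2)) + o = (7/2 + o**2 + o/2) + o = 7/2 + o**2 + 3*o/2)
(k(-7) + D(-5))*(-17) = (17/9 + (7/2 + (-5)**2 + (3/2)*(-5)))*(-17) = (17/9 + (7/2 + 25 - 15/2))*(-17) = (17/9 + 21)*(-17) = (206/9)*(-17) = -3502/9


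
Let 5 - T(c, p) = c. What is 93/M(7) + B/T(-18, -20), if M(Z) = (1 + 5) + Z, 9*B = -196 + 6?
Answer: 16781/2691 ≈ 6.2360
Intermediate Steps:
T(c, p) = 5 - c
B = -190/9 (B = (-196 + 6)/9 = (1/9)*(-190) = -190/9 ≈ -21.111)
M(Z) = 6 + Z
93/M(7) + B/T(-18, -20) = 93/(6 + 7) - 190/(9*(5 - 1*(-18))) = 93/13 - 190/(9*(5 + 18)) = 93*(1/13) - 190/9/23 = 93/13 - 190/9*1/23 = 93/13 - 190/207 = 16781/2691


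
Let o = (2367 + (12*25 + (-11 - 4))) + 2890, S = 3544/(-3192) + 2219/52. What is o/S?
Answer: 114985416/862345 ≈ 133.34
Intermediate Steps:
S = 862345/20748 (S = 3544*(-1/3192) + 2219*(1/52) = -443/399 + 2219/52 = 862345/20748 ≈ 41.563)
o = 5542 (o = (2367 + (300 - 15)) + 2890 = (2367 + 285) + 2890 = 2652 + 2890 = 5542)
o/S = 5542/(862345/20748) = 5542*(20748/862345) = 114985416/862345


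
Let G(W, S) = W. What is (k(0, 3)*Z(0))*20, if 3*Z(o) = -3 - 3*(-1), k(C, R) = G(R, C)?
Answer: 0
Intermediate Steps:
k(C, R) = R
Z(o) = 0 (Z(o) = (-3 - 3*(-1))/3 = (-3 + 3)/3 = (⅓)*0 = 0)
(k(0, 3)*Z(0))*20 = (3*0)*20 = 0*20 = 0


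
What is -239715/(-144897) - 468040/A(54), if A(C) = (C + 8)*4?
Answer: -2823255940/1497269 ≈ -1885.6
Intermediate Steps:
A(C) = 32 + 4*C (A(C) = (8 + C)*4 = 32 + 4*C)
-239715/(-144897) - 468040/A(54) = -239715/(-144897) - 468040/(32 + 4*54) = -239715*(-1/144897) - 468040/(32 + 216) = 79905/48299 - 468040/248 = 79905/48299 - 468040*1/248 = 79905/48299 - 58505/31 = -2823255940/1497269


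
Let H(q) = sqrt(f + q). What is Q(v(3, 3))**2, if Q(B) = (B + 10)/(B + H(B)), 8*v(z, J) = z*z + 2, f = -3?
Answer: 8281/(11 + 2*I*sqrt(26))**2 ≈ 2.7808 - 36.699*I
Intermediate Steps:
H(q) = sqrt(-3 + q)
v(z, J) = 1/4 + z**2/8 (v(z, J) = (z*z + 2)/8 = (z**2 + 2)/8 = (2 + z**2)/8 = 1/4 + z**2/8)
Q(B) = (10 + B)/(B + sqrt(-3 + B)) (Q(B) = (B + 10)/(B + sqrt(-3 + B)) = (10 + B)/(B + sqrt(-3 + B)))
Q(v(3, 3))**2 = ((10 + (1/4 + (1/8)*3**2))/((1/4 + (1/8)*3**2) + sqrt(-3 + (1/4 + (1/8)*3**2))))**2 = ((10 + (1/4 + (1/8)*9))/((1/4 + (1/8)*9) + sqrt(-3 + (1/4 + (1/8)*9))))**2 = ((10 + (1/4 + 9/8))/((1/4 + 9/8) + sqrt(-3 + (1/4 + 9/8))))**2 = ((10 + 11/8)/(11/8 + sqrt(-3 + 11/8)))**2 = ((91/8)/(11/8 + sqrt(-13/8)))**2 = ((91/8)/(11/8 + I*sqrt(26)/4))**2 = (91/(8*(11/8 + I*sqrt(26)/4)))**2 = 8281/(64*(11/8 + I*sqrt(26)/4)**2)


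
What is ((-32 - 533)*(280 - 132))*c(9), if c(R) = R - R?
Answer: 0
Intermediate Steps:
c(R) = 0
((-32 - 533)*(280 - 132))*c(9) = ((-32 - 533)*(280 - 132))*0 = -565*148*0 = -83620*0 = 0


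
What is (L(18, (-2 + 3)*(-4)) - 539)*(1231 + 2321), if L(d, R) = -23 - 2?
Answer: -2003328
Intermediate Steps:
L(d, R) = -25
(L(18, (-2 + 3)*(-4)) - 539)*(1231 + 2321) = (-25 - 539)*(1231 + 2321) = -564*3552 = -2003328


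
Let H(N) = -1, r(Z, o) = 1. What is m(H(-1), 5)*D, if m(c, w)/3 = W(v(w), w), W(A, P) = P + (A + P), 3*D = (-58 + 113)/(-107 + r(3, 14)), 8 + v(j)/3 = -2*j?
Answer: 1210/53 ≈ 22.830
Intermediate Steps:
v(j) = -24 - 6*j (v(j) = -24 + 3*(-2*j) = -24 - 6*j)
D = -55/318 (D = ((-58 + 113)/(-107 + 1))/3 = (55/(-106))/3 = (55*(-1/106))/3 = (1/3)*(-55/106) = -55/318 ≈ -0.17296)
W(A, P) = A + 2*P
m(c, w) = -72 - 12*w (m(c, w) = 3*((-24 - 6*w) + 2*w) = 3*(-24 - 4*w) = -72 - 12*w)
m(H(-1), 5)*D = (-72 - 12*5)*(-55/318) = (-72 - 60)*(-55/318) = -132*(-55/318) = 1210/53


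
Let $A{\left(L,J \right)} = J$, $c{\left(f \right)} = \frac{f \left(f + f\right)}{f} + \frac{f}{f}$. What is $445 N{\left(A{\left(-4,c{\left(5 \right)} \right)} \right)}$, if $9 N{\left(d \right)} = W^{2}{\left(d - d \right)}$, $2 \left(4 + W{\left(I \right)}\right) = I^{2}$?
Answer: $\frac{7120}{9} \approx 791.11$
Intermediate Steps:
$c{\left(f \right)} = 1 + 2 f$ ($c{\left(f \right)} = \frac{f 2 f}{f} + 1 = \frac{2 f^{2}}{f} + 1 = 2 f + 1 = 1 + 2 f$)
$W{\left(I \right)} = -4 + \frac{I^{2}}{2}$
$N{\left(d \right)} = \frac{16}{9}$ ($N{\left(d \right)} = \frac{\left(-4 + \frac{\left(d - d\right)^{2}}{2}\right)^{2}}{9} = \frac{\left(-4 + \frac{0^{2}}{2}\right)^{2}}{9} = \frac{\left(-4 + \frac{1}{2} \cdot 0\right)^{2}}{9} = \frac{\left(-4 + 0\right)^{2}}{9} = \frac{\left(-4\right)^{2}}{9} = \frac{1}{9} \cdot 16 = \frac{16}{9}$)
$445 N{\left(A{\left(-4,c{\left(5 \right)} \right)} \right)} = 445 \cdot \frac{16}{9} = \frac{7120}{9}$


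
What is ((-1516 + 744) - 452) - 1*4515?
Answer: -5739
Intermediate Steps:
((-1516 + 744) - 452) - 1*4515 = (-772 - 452) - 4515 = -1224 - 4515 = -5739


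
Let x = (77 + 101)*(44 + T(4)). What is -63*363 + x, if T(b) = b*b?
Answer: -12189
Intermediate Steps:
T(b) = b**2
x = 10680 (x = (77 + 101)*(44 + 4**2) = 178*(44 + 16) = 178*60 = 10680)
-63*363 + x = -63*363 + 10680 = -22869 + 10680 = -12189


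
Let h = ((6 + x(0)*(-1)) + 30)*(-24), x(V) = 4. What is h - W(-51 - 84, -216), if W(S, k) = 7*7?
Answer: -817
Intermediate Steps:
W(S, k) = 49
h = -768 (h = ((6 + 4*(-1)) + 30)*(-24) = ((6 - 4) + 30)*(-24) = (2 + 30)*(-24) = 32*(-24) = -768)
h - W(-51 - 84, -216) = -768 - 1*49 = -768 - 49 = -817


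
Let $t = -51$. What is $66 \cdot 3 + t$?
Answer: $147$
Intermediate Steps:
$66 \cdot 3 + t = 66 \cdot 3 - 51 = 198 - 51 = 147$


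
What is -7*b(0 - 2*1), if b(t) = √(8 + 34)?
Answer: -7*√42 ≈ -45.365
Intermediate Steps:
b(t) = √42
-7*b(0 - 2*1) = -7*√42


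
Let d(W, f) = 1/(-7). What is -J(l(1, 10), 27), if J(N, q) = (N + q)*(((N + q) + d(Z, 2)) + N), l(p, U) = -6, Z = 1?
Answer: -312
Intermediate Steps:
d(W, f) = -1/7
J(N, q) = (N + q)*(-1/7 + q + 2*N) (J(N, q) = (N + q)*(((N + q) - 1/7) + N) = (N + q)*((-1/7 + N + q) + N) = (N + q)*(-1/7 + q + 2*N))
-J(l(1, 10), 27) = -(27**2 + 2*(-6)**2 - 1/7*(-6) - 1/7*27 + 3*(-6)*27) = -(729 + 2*36 + 6/7 - 27/7 - 486) = -(729 + 72 + 6/7 - 27/7 - 486) = -1*312 = -312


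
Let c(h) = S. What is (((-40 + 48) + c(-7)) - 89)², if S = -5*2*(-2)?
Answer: 3721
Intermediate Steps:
S = 20 (S = -10*(-2) = 20)
c(h) = 20
(((-40 + 48) + c(-7)) - 89)² = (((-40 + 48) + 20) - 89)² = ((8 + 20) - 89)² = (28 - 89)² = (-61)² = 3721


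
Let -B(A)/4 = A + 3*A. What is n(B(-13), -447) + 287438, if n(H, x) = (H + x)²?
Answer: 344559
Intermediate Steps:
B(A) = -16*A (B(A) = -4*(A + 3*A) = -16*A)
n(B(-13), -447) + 287438 = (-16*(-13) - 447)² + 287438 = (208 - 447)² + 287438 = (-239)² + 287438 = 57121 + 287438 = 344559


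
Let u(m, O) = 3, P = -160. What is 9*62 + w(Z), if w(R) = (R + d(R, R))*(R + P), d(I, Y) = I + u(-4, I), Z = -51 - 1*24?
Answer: 35103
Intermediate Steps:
Z = -75 (Z = -51 - 24 = -75)
d(I, Y) = 3 + I (d(I, Y) = I + 3 = 3 + I)
w(R) = (-160 + R)*(3 + 2*R) (w(R) = (R + (3 + R))*(R - 160) = (3 + 2*R)*(-160 + R) = (-160 + R)*(3 + 2*R))
9*62 + w(Z) = 9*62 + (-480 - 317*(-75) + 2*(-75)²) = 558 + (-480 + 23775 + 2*5625) = 558 + (-480 + 23775 + 11250) = 558 + 34545 = 35103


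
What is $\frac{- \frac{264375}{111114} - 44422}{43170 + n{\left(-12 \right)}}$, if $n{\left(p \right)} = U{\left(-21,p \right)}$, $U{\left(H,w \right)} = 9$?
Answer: $- \frac{182821129}{177695978} \approx -1.0288$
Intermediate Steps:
$n{\left(p \right)} = 9$
$\frac{- \frac{264375}{111114} - 44422}{43170 + n{\left(-12 \right)}} = \frac{- \frac{264375}{111114} - 44422}{43170 + 9} = \frac{\left(-264375\right) \frac{1}{111114} - 44422}{43179} = \left(- \frac{29375}{12346} - 44422\right) \frac{1}{43179} = \left(- \frac{548463387}{12346}\right) \frac{1}{43179} = - \frac{182821129}{177695978}$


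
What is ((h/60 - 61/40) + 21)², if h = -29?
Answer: 5193841/14400 ≈ 360.68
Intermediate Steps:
((h/60 - 61/40) + 21)² = ((-29/60 - 61/40) + 21)² = (-241/120 + 21)² = (2279/120)² = 5193841/14400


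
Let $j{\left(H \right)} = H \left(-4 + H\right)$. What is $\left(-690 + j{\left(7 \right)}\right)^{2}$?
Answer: $447561$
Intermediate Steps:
$\left(-690 + j{\left(7 \right)}\right)^{2} = \left(-690 + 7 \left(-4 + 7\right)\right)^{2} = \left(-690 + 7 \cdot 3\right)^{2} = \left(-690 + 21\right)^{2} = \left(-669\right)^{2} = 447561$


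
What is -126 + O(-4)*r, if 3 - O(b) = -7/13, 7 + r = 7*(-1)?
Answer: -2282/13 ≈ -175.54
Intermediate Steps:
r = -14 (r = -7 + 7*(-1) = -7 - 7 = -14)
O(b) = 46/13 (O(b) = 3 - (-7)/13 = 3 - 1*(-7/13) = 3 + 7/13 = 46/13)
-126 + O(-4)*r = -126 + (46/13)*(-14) = -126 - 644/13 = -2282/13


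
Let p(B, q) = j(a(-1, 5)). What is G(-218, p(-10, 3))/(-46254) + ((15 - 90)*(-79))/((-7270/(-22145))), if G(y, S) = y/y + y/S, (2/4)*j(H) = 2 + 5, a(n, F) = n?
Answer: 1416087627193/78462202 ≈ 18048.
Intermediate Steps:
j(H) = 14 (j(H) = 2*(2 + 5) = 2*7 = 14)
p(B, q) = 14
G(y, S) = 1 + y/S
G(-218, p(-10, 3))/(-46254) + ((15 - 90)*(-79))/((-7270/(-22145))) = ((14 - 218)/14)/(-46254) + ((15 - 90)*(-79))/((-7270/(-22145))) = ((1/14)*(-204))*(-1/46254) + (-75*(-79))/((-7270*(-1/22145))) = -102/7*(-1/46254) + 5925/(1454/4429) = 17/53963 + 5925*(4429/1454) = 17/53963 + 26241825/1454 = 1416087627193/78462202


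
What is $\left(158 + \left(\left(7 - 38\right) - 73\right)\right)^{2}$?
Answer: $2916$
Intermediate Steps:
$\left(158 + \left(\left(7 - 38\right) - 73\right)\right)^{2} = \left(158 - 104\right)^{2} = 54^{2} = 2916$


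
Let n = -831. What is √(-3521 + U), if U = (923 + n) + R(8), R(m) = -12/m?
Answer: I*√13722/2 ≈ 58.57*I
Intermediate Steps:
U = 181/2 (U = (923 - 831) - 12/8 = 92 - 12*⅛ = 92 - 3/2 = 181/2 ≈ 90.500)
√(-3521 + U) = √(-3521 + 181/2) = √(-6861/2) = I*√13722/2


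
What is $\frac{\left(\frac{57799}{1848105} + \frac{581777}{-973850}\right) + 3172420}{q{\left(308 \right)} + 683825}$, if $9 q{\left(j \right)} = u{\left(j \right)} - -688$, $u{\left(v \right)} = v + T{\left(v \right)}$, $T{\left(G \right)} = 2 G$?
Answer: $\frac{163132791529895959}{35172997262584150} \approx 4.638$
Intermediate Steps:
$u{\left(v \right)} = 3 v$ ($u{\left(v \right)} = v + 2 v = 3 v$)
$q{\left(j \right)} = \frac{688}{9} + \frac{j}{3}$ ($q{\left(j \right)} = \frac{3 j - -688}{9} = \frac{3 j + 688}{9} = \frac{688 + 3 j}{9} = \frac{688}{9} + \frac{j}{3}$)
$\frac{\left(\frac{57799}{1848105} + \frac{581777}{-973850}\right) + 3172420}{q{\left(308 \right)} + 683825} = \frac{\left(\frac{57799}{1848105} + \frac{581777}{-973850}\right) + 3172420}{\left(\frac{688}{9} + \frac{1}{3} \cdot 308\right) + 683825} = \frac{\left(57799 \cdot \frac{1}{1848105} + 581777 \left(- \frac{1}{973850}\right)\right) + 3172420}{\left(\frac{688}{9} + \frac{308}{3}\right) + 683825} = \frac{\left(\frac{8257}{264015} - \frac{581777}{973850}\right) + 3172420}{\frac{1612}{9} + 683825} = \frac{- \frac{29111355041}{51422201550} + 3172420}{\frac{6156037}{9}} = \frac{163132791529895959}{51422201550} \cdot \frac{9}{6156037} = \frac{163132791529895959}{35172997262584150}$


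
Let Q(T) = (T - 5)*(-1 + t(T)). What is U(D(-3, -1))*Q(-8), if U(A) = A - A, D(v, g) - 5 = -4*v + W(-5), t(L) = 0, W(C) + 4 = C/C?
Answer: 0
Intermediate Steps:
W(C) = -3 (W(C) = -4 + C/C = -4 + 1 = -3)
D(v, g) = 2 - 4*v (D(v, g) = 5 + (-4*v - 3) = 5 + (-3 - 4*v) = 2 - 4*v)
U(A) = 0
Q(T) = 5 - T (Q(T) = (T - 5)*(-1 + 0) = (-5 + T)*(-1) = 5 - T)
U(D(-3, -1))*Q(-8) = 0*(5 - 1*(-8)) = 0*(5 + 8) = 0*13 = 0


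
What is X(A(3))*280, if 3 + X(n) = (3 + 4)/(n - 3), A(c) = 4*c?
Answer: -5600/9 ≈ -622.22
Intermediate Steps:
X(n) = -3 + 7/(-3 + n) (X(n) = -3 + (3 + 4)/(n - 3) = -3 + 7/(-3 + n))
X(A(3))*280 = ((16 - 12*3)/(-3 + 4*3))*280 = ((16 - 3*12)/(-3 + 12))*280 = ((16 - 36)/9)*280 = ((1/9)*(-20))*280 = -20/9*280 = -5600/9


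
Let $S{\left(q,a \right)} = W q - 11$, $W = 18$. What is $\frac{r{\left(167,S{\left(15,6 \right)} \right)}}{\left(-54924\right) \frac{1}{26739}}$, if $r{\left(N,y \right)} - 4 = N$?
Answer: $- \frac{1524123}{18308} \approx -83.249$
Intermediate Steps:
$S{\left(q,a \right)} = -11 + 18 q$ ($S{\left(q,a \right)} = 18 q - 11 = -11 + 18 q$)
$r{\left(N,y \right)} = 4 + N$
$\frac{r{\left(167,S{\left(15,6 \right)} \right)}}{\left(-54924\right) \frac{1}{26739}} = \frac{4 + 167}{\left(-54924\right) \frac{1}{26739}} = \frac{171}{\left(-54924\right) \frac{1}{26739}} = \frac{171}{- \frac{18308}{8913}} = 171 \left(- \frac{8913}{18308}\right) = - \frac{1524123}{18308}$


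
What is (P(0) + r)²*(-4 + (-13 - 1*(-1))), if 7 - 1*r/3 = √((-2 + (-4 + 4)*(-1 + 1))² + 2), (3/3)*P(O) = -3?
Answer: -6048 + 1728*√6 ≈ -1815.3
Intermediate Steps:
P(O) = -3
r = 21 - 3*√6 (r = 21 - 3*√((-2 + (-4 + 4)*(-1 + 1))² + 2) = 21 - 3*√((-2 + 0*0)² + 2) = 21 - 3*√((-2 + 0)² + 2) = 21 - 3*√((-2)² + 2) = 21 - 3*√(4 + 2) = 21 - 3*√6 ≈ 13.652)
(P(0) + r)²*(-4 + (-13 - 1*(-1))) = (-3 + (21 - 3*√6))²*(-4 + (-13 - 1*(-1))) = (18 - 3*√6)²*(-4 + (-13 + 1)) = (18 - 3*√6)²*(-4 - 12) = (18 - 3*√6)²*(-16) = -16*(18 - 3*√6)²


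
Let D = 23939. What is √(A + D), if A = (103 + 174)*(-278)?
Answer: 133*I*√3 ≈ 230.36*I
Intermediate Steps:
A = -77006 (A = 277*(-278) = -77006)
√(A + D) = √(-77006 + 23939) = √(-53067) = 133*I*√3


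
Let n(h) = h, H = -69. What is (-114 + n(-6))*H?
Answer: 8280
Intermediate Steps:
(-114 + n(-6))*H = (-114 - 6)*(-69) = -120*(-69) = 8280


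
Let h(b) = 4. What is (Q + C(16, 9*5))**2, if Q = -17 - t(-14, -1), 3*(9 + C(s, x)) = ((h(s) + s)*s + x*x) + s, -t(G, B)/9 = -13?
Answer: 414736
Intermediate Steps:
t(G, B) = 117 (t(G, B) = -9*(-13) = 117)
C(s, x) = -9 + s/3 + x**2/3 + s*(4 + s)/3 (C(s, x) = -9 + (((4 + s)*s + x*x) + s)/3 = -9 + ((s*(4 + s) + x**2) + s)/3 = -9 + ((x**2 + s*(4 + s)) + s)/3 = -9 + (s + x**2 + s*(4 + s))/3 = -9 + (s/3 + x**2/3 + s*(4 + s)/3) = -9 + s/3 + x**2/3 + s*(4 + s)/3)
Q = -134 (Q = -17 - 1*117 = -17 - 117 = -134)
(Q + C(16, 9*5))**2 = (-134 + (-9 + (1/3)*16**2 + (9*5)**2/3 + (5/3)*16))**2 = (-134 + (-9 + (1/3)*256 + (1/3)*45**2 + 80/3))**2 = (-134 + (-9 + 256/3 + (1/3)*2025 + 80/3))**2 = (-134 + (-9 + 256/3 + 675 + 80/3))**2 = (-134 + 778)**2 = 644**2 = 414736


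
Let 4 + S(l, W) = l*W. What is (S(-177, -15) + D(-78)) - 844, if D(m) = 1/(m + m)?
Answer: 281891/156 ≈ 1807.0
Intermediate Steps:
S(l, W) = -4 + W*l (S(l, W) = -4 + l*W = -4 + W*l)
D(m) = 1/(2*m)
(S(-177, -15) + D(-78)) - 844 = ((-4 - 15*(-177)) + (½)/(-78)) - 844 = ((-4 + 2655) + (½)*(-1/78)) - 844 = (2651 - 1/156) - 844 = 413555/156 - 844 = 281891/156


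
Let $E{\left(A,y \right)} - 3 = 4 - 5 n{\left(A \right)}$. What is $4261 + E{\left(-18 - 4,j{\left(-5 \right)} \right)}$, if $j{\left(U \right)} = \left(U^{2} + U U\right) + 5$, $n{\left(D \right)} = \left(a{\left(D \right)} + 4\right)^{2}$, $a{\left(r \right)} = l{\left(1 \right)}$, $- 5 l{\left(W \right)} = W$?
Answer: $\frac{20979}{5} \approx 4195.8$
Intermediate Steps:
$l{\left(W \right)} = - \frac{W}{5}$
$a{\left(r \right)} = - \frac{1}{5}$ ($a{\left(r \right)} = \left(- \frac{1}{5}\right) 1 = - \frac{1}{5}$)
$n{\left(D \right)} = \frac{361}{25}$ ($n{\left(D \right)} = \left(- \frac{1}{5} + 4\right)^{2} = \left(\frac{19}{5}\right)^{2} = \frac{361}{25}$)
$j{\left(U \right)} = 5 + 2 U^{2}$ ($j{\left(U \right)} = \left(U^{2} + U^{2}\right) + 5 = 2 U^{2} + 5 = 5 + 2 U^{2}$)
$E{\left(A,y \right)} = - \frac{326}{5}$ ($E{\left(A,y \right)} = 3 + \left(4 - \frac{361}{5}\right) = 3 - \frac{341}{5} = - \frac{326}{5}$)
$4261 + E{\left(-18 - 4,j{\left(-5 \right)} \right)} = 4261 - \frac{326}{5} = \frac{20979}{5}$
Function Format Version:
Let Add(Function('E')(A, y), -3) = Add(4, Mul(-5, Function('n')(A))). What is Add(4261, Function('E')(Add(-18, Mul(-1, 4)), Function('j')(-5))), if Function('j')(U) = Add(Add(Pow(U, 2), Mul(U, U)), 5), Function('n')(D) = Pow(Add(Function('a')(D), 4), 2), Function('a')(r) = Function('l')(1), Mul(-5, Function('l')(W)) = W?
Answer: Rational(20979, 5) ≈ 4195.8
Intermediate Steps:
Function('l')(W) = Mul(Rational(-1, 5), W)
Function('a')(r) = Rational(-1, 5) (Function('a')(r) = Mul(Rational(-1, 5), 1) = Rational(-1, 5))
Function('n')(D) = Rational(361, 25) (Function('n')(D) = Pow(Add(Rational(-1, 5), 4), 2) = Pow(Rational(19, 5), 2) = Rational(361, 25))
Function('j')(U) = Add(5, Mul(2, Pow(U, 2))) (Function('j')(U) = Add(Add(Pow(U, 2), Pow(U, 2)), 5) = Add(Mul(2, Pow(U, 2)), 5) = Add(5, Mul(2, Pow(U, 2))))
Function('E')(A, y) = Rational(-326, 5) (Function('E')(A, y) = Add(3, Add(4, Mul(-5, Rational(361, 25)))) = Add(3, Add(4, Rational(-361, 5))) = Add(3, Rational(-341, 5)) = Rational(-326, 5))
Add(4261, Function('E')(Add(-18, Mul(-1, 4)), Function('j')(-5))) = Add(4261, Rational(-326, 5)) = Rational(20979, 5)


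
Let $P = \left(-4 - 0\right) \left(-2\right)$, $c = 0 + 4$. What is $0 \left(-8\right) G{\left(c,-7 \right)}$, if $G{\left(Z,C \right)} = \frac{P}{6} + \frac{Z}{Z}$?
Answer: $0$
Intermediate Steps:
$c = 4$
$P = 8$ ($P = \left(-4 + 0\right) \left(-2\right) = \left(-4\right) \left(-2\right) = 8$)
$G{\left(Z,C \right)} = \frac{7}{3}$ ($G{\left(Z,C \right)} = \frac{8}{6} + \frac{Z}{Z} = 8 \cdot \frac{1}{6} + 1 = \frac{4}{3} + 1 = \frac{7}{3}$)
$0 \left(-8\right) G{\left(c,-7 \right)} = 0 \left(-8\right) \frac{7}{3} = 0 \cdot \frac{7}{3} = 0$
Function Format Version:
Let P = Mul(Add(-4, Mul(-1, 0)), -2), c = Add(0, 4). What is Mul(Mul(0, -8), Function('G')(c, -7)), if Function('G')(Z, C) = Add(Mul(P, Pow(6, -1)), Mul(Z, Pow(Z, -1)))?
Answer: 0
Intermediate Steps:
c = 4
P = 8 (P = Mul(Add(-4, 0), -2) = Mul(-4, -2) = 8)
Function('G')(Z, C) = Rational(7, 3) (Function('G')(Z, C) = Add(Mul(8, Pow(6, -1)), Mul(Z, Pow(Z, -1))) = Add(Mul(8, Rational(1, 6)), 1) = Add(Rational(4, 3), 1) = Rational(7, 3))
Mul(Mul(0, -8), Function('G')(c, -7)) = Mul(Mul(0, -8), Rational(7, 3)) = Mul(0, Rational(7, 3)) = 0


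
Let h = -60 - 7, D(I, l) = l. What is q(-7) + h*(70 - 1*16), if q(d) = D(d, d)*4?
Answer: -3646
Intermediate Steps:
h = -67
q(d) = 4*d (q(d) = d*4 = 4*d)
q(-7) + h*(70 - 1*16) = 4*(-7) - 67*(70 - 1*16) = -28 - 67*(70 - 16) = -28 - 67*54 = -28 - 3618 = -3646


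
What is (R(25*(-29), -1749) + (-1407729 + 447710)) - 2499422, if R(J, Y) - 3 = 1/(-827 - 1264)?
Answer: -7233684859/2091 ≈ -3.4594e+6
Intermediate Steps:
R(J, Y) = 6272/2091 (R(J, Y) = 3 + 1/(-827 - 1264) = 3 + 1/(-2091) = 3 - 1/2091 = 6272/2091)
(R(25*(-29), -1749) + (-1407729 + 447710)) - 2499422 = (6272/2091 + (-1407729 + 447710)) - 2499422 = (6272/2091 - 960019) - 2499422 = -2007393457/2091 - 2499422 = -7233684859/2091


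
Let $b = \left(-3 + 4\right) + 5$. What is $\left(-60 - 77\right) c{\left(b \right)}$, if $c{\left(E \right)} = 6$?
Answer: $-822$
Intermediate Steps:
$b = 6$ ($b = 1 + 5 = 6$)
$\left(-60 - 77\right) c{\left(b \right)} = \left(-60 - 77\right) 6 = \left(-137\right) 6 = -822$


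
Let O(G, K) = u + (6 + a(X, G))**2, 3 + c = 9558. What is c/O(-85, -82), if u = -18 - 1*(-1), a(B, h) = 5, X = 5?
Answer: 735/8 ≈ 91.875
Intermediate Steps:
c = 9555 (c = -3 + 9558 = 9555)
u = -17 (u = -18 + 1 = -17)
O(G, K) = 104 (O(G, K) = -17 + (6 + 5)**2 = -17 + 11**2 = -17 + 121 = 104)
c/O(-85, -82) = 9555/104 = 9555*(1/104) = 735/8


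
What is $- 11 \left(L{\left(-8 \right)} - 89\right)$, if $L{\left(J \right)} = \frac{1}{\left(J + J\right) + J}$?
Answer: $\frac{23507}{24} \approx 979.46$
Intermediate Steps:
$L{\left(J \right)} = \frac{1}{3 J}$ ($L{\left(J \right)} = \frac{1}{2 J + J} = \frac{1}{3 J}$)
$- 11 \left(L{\left(-8 \right)} - 89\right) = - 11 \left(\frac{1}{3 \left(-8\right)} - 89\right) = - 11 \left(\frac{1}{3} \left(- \frac{1}{8}\right) - 89\right) = - 11 \left(- \frac{1}{24} - 89\right) = \left(-11\right) \left(- \frac{2137}{24}\right) = \frac{23507}{24}$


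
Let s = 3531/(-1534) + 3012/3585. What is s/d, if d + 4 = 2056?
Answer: -2679409/3761582760 ≈ -0.00071231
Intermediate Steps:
d = 2052 (d = -4 + 2056 = 2052)
s = -2679409/1833130 (s = 3531*(-1/1534) + 3012*(1/3585) = -3531/1534 + 1004/1195 = -2679409/1833130 ≈ -1.4617)
s/d = -2679409/1833130/2052 = -2679409/1833130*1/2052 = -2679409/3761582760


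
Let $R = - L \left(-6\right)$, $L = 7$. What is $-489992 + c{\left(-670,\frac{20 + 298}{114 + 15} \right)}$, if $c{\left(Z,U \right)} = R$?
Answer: $-489950$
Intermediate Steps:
$R = 42$ ($R = - 7 \left(-6\right) = \left(-1\right) \left(-42\right) = 42$)
$c{\left(Z,U \right)} = 42$
$-489992 + c{\left(-670,\frac{20 + 298}{114 + 15} \right)} = -489992 + 42 = -489950$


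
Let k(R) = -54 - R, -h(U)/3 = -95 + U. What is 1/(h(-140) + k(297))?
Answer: 1/354 ≈ 0.0028249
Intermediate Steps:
h(U) = 285 - 3*U (h(U) = -3*(-95 + U) = 285 - 3*U)
1/(h(-140) + k(297)) = 1/((285 - 3*(-140)) + (-54 - 1*297)) = 1/((285 + 420) + (-54 - 297)) = 1/(705 - 351) = 1/354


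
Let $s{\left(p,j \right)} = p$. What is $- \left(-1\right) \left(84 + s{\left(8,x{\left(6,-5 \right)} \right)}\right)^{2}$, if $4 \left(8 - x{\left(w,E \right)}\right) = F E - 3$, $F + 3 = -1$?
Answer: $8464$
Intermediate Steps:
$F = -4$ ($F = -3 - 1 = -4$)
$x{\left(w,E \right)} = \frac{35}{4} + E$ ($x{\left(w,E \right)} = 8 - \frac{- 4 E - 3}{4} = 8 - \frac{-3 - 4 E}{4} = 8 + \left(\frac{3}{4} + E\right) = \frac{35}{4} + E$)
$- \left(-1\right) \left(84 + s{\left(8,x{\left(6,-5 \right)} \right)}\right)^{2} = - \left(-1\right) \left(84 + 8\right)^{2} = - \left(-1\right) 92^{2} = - \left(-1\right) 8464 = \left(-1\right) \left(-8464\right) = 8464$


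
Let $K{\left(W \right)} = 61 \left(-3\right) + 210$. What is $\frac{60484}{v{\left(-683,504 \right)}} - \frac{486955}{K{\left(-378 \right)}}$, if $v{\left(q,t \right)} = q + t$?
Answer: $- \frac{88798013}{4833} \approx -18373.0$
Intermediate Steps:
$K{\left(W \right)} = 27$ ($K{\left(W \right)} = -183 + 210 = 27$)
$\frac{60484}{v{\left(-683,504 \right)}} - \frac{486955}{K{\left(-378 \right)}} = \frac{60484}{-683 + 504} - \frac{486955}{27} = \frac{60484}{-179} - \frac{486955}{27} = 60484 \left(- \frac{1}{179}\right) - \frac{486955}{27} = - \frac{60484}{179} - \frac{486955}{27} = - \frac{88798013}{4833}$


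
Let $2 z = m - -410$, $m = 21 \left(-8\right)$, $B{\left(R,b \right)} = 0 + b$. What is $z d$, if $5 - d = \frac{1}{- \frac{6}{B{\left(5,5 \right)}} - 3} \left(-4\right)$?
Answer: $\frac{10285}{21} \approx 489.76$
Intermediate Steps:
$B{\left(R,b \right)} = b$
$m = -168$
$d = \frac{85}{21}$ ($d = 5 - \frac{1}{- \frac{6}{5} - 3} \left(-4\right) = 5 - \frac{1}{- \frac{21}{5}} \left(-4\right) = 5 - \left(- \frac{5}{21}\right) \left(-4\right) = 5 - \frac{20}{21} = \frac{85}{21} \approx 4.0476$)
$z = 121$ ($z = \frac{-168 - -410}{2} = \frac{-168 + 410}{2} = \frac{1}{2} \cdot 242 = 121$)
$z d = 121 \cdot \frac{85}{21} = \frac{10285}{21}$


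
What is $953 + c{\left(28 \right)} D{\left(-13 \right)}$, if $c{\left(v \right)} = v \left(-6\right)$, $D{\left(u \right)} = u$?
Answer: $3137$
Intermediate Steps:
$c{\left(v \right)} = - 6 v$
$953 + c{\left(28 \right)} D{\left(-13 \right)} = 953 + \left(-6\right) 28 \left(-13\right) = 953 - -2184 = 953 + 2184 = 3137$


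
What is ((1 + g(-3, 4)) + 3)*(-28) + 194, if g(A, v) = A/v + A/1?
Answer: 187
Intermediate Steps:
g(A, v) = A + A/v (g(A, v) = A/v + A*1 = A/v + A = A + A/v)
((1 + g(-3, 4)) + 3)*(-28) + 194 = ((1 + (-3 - 3/4)) + 3)*(-28) + 194 = ((1 + (-3 - 3*¼)) + 3)*(-28) + 194 = ((1 + (-3 - ¾)) + 3)*(-28) + 194 = ((1 - 15/4) + 3)*(-28) + 194 = (-11/4 + 3)*(-28) + 194 = (¼)*(-28) + 194 = -7 + 194 = 187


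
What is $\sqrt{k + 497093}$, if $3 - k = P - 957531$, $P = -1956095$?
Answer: $\sqrt{3410722} \approx 1846.8$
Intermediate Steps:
$k = 2913629$ ($k = 3 - \left(-1956095 - 957531\right) = 3 - -2913626 = 3 + 2913626 = 2913629$)
$\sqrt{k + 497093} = \sqrt{2913629 + 497093} = \sqrt{3410722}$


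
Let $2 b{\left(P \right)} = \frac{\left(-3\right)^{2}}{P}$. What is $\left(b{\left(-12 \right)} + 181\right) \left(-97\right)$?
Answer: $- \frac{140165}{8} \approx -17521.0$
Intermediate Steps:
$b{\left(P \right)} = \frac{9}{2 P}$ ($b{\left(P \right)} = \frac{\left(-3\right)^{2} \frac{1}{P}}{2} = \frac{9 \frac{1}{P}}{2} = \frac{9}{2 P}$)
$\left(b{\left(-12 \right)} + 181\right) \left(-97\right) = \left(\frac{9}{2 \left(-12\right)} + 181\right) \left(-97\right) = \left(\frac{9}{2} \left(- \frac{1}{12}\right) + 181\right) \left(-97\right) = \left(- \frac{3}{8} + 181\right) \left(-97\right) = \frac{1445}{8} \left(-97\right) = - \frac{140165}{8}$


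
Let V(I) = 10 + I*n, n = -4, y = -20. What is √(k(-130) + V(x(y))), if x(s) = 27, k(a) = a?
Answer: 2*I*√57 ≈ 15.1*I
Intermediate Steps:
V(I) = 10 - 4*I (V(I) = 10 + I*(-4) = 10 - 4*I)
√(k(-130) + V(x(y))) = √(-130 + (10 - 4*27)) = √(-130 + (10 - 108)) = √(-130 - 98) = √(-228) = 2*I*√57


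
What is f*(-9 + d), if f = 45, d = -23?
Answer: -1440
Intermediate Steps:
f*(-9 + d) = 45*(-9 - 23) = 45*(-32) = -1440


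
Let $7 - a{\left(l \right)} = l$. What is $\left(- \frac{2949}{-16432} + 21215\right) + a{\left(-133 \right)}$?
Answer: $\frac{350908309}{16432} \approx 21355.0$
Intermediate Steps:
$a{\left(l \right)} = 7 - l$
$\left(- \frac{2949}{-16432} + 21215\right) + a{\left(-133 \right)} = \left(- \frac{2949}{-16432} + 21215\right) + \left(7 - -133\right) = \left(\left(-2949\right) \left(- \frac{1}{16432}\right) + 21215\right) + \left(7 + 133\right) = \left(\frac{2949}{16432} + 21215\right) + 140 = \frac{348607829}{16432} + 140 = \frac{350908309}{16432}$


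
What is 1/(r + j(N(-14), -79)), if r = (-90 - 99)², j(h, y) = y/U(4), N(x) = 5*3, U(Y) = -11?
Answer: 11/393010 ≈ 2.7989e-5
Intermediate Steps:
N(x) = 15
j(h, y) = -y/11 (j(h, y) = y/(-11) = y*(-1/11) = -y/11)
r = 35721 (r = (-189)² = 35721)
1/(r + j(N(-14), -79)) = 1/(35721 - 1/11*(-79)) = 1/(35721 + 79/11) = 1/(393010/11) = 11/393010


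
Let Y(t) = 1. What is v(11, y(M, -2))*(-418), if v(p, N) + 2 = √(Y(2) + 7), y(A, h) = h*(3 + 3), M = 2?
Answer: 836 - 836*√2 ≈ -346.28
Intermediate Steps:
y(A, h) = 6*h (y(A, h) = h*6 = 6*h)
v(p, N) = -2 + 2*√2 (v(p, N) = -2 + √(1 + 7) = -2 + √8 = -2 + 2*√2)
v(11, y(M, -2))*(-418) = (-2 + 2*√2)*(-418) = 836 - 836*√2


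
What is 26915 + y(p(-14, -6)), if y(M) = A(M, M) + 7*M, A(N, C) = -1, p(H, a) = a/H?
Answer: 26917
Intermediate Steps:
y(M) = -1 + 7*M
26915 + y(p(-14, -6)) = 26915 + (-1 + 7*(-6/(-14))) = 26915 + (-1 + 7*(-6*(-1/14))) = 26915 + (-1 + 7*(3/7)) = 26915 + (-1 + 3) = 26915 + 2 = 26917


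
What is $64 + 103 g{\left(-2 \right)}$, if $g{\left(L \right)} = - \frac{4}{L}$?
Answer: $270$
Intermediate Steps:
$64 + 103 g{\left(-2 \right)} = 64 + 103 \left(- \frac{4}{-2}\right) = 64 + 103 \left(\left(-4\right) \left(- \frac{1}{2}\right)\right) = 64 + 103 \cdot 2 = 64 + 206 = 270$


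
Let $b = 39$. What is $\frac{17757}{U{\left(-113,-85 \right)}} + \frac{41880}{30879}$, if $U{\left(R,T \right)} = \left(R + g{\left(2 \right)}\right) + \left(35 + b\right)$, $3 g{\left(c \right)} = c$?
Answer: $- \frac{546713003}{1183695} \approx -461.87$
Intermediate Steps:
$g{\left(c \right)} = \frac{c}{3}$
$U{\left(R,T \right)} = \frac{224}{3} + R$ ($U{\left(R,T \right)} = \left(R + \frac{1}{3} \cdot 2\right) + \left(35 + 39\right) = \left(R + \frac{2}{3}\right) + 74 = \left(\frac{2}{3} + R\right) + 74 = \frac{224}{3} + R$)
$\frac{17757}{U{\left(-113,-85 \right)}} + \frac{41880}{30879} = \frac{17757}{\frac{224}{3} - 113} + \frac{41880}{30879} = \frac{17757}{- \frac{115}{3}} + 41880 \cdot \frac{1}{30879} = 17757 \left(- \frac{3}{115}\right) + \frac{13960}{10293} = - \frac{53271}{115} + \frac{13960}{10293} = - \frac{546713003}{1183695}$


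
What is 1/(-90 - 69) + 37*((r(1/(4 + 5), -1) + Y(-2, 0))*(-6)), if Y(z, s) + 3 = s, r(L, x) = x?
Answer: 141191/159 ≈ 887.99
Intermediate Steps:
Y(z, s) = -3 + s
1/(-90 - 69) + 37*((r(1/(4 + 5), -1) + Y(-2, 0))*(-6)) = 1/(-90 - 69) + 37*((-1 + (-3 + 0))*(-6)) = 1/(-159) + 37*((-1 - 3)*(-6)) = -1/159 + 37*(-4*(-6)) = -1/159 + 37*24 = -1/159 + 888 = 141191/159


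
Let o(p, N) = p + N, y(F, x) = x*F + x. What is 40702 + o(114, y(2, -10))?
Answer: 40786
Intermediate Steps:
y(F, x) = x + F*x (y(F, x) = F*x + x = x + F*x)
o(p, N) = N + p
40702 + o(114, y(2, -10)) = 40702 + (-10*(1 + 2) + 114) = 40702 + (-10*3 + 114) = 40702 + (-30 + 114) = 40702 + 84 = 40786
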